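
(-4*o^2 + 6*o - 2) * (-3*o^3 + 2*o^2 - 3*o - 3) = 12*o^5 - 26*o^4 + 30*o^3 - 10*o^2 - 12*o + 6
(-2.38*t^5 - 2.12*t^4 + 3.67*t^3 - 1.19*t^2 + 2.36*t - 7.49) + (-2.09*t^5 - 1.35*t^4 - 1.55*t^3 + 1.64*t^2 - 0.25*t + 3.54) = -4.47*t^5 - 3.47*t^4 + 2.12*t^3 + 0.45*t^2 + 2.11*t - 3.95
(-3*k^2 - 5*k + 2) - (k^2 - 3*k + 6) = -4*k^2 - 2*k - 4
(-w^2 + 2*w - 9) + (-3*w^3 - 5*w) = -3*w^3 - w^2 - 3*w - 9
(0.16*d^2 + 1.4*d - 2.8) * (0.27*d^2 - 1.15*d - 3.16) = 0.0432*d^4 + 0.194*d^3 - 2.8716*d^2 - 1.204*d + 8.848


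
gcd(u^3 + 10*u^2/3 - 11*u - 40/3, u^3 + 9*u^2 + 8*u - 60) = u + 5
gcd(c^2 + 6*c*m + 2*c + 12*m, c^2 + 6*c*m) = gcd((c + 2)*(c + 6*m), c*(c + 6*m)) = c + 6*m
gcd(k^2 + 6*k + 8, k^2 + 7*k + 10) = k + 2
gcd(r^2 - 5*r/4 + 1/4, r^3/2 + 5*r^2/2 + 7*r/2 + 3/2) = 1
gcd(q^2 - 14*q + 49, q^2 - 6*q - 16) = 1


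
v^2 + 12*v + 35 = (v + 5)*(v + 7)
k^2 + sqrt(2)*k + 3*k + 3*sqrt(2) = (k + 3)*(k + sqrt(2))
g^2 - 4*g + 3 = (g - 3)*(g - 1)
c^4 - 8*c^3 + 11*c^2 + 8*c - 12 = (c - 6)*(c - 2)*(c - 1)*(c + 1)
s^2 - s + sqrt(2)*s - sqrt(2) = (s - 1)*(s + sqrt(2))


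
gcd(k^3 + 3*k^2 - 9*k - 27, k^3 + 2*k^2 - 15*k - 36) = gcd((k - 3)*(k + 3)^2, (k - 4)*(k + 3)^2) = k^2 + 6*k + 9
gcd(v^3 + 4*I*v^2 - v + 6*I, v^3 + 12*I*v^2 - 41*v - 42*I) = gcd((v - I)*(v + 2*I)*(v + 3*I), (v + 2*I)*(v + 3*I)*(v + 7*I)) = v^2 + 5*I*v - 6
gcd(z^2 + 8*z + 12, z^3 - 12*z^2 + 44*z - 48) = 1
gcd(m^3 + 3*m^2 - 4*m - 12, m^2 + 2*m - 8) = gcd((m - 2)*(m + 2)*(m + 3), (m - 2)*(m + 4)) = m - 2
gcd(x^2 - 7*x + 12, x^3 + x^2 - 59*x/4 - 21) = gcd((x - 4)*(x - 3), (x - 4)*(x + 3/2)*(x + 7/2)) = x - 4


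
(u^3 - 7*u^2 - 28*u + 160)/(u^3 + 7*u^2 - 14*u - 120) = (u - 8)/(u + 6)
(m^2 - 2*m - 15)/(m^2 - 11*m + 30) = (m + 3)/(m - 6)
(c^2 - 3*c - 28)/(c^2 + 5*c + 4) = (c - 7)/(c + 1)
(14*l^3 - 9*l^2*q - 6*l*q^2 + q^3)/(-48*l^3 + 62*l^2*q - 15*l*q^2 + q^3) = (-14*l^2 - 5*l*q + q^2)/(48*l^2 - 14*l*q + q^2)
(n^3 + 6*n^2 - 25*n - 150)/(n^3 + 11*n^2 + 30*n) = (n - 5)/n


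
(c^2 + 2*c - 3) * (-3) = -3*c^2 - 6*c + 9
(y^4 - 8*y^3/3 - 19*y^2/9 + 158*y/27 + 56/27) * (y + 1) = y^5 - 5*y^4/3 - 43*y^3/9 + 101*y^2/27 + 214*y/27 + 56/27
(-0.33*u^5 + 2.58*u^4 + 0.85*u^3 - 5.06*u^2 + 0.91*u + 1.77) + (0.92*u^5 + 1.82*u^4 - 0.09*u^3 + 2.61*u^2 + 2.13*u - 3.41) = 0.59*u^5 + 4.4*u^4 + 0.76*u^3 - 2.45*u^2 + 3.04*u - 1.64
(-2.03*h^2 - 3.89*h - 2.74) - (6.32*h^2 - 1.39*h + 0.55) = -8.35*h^2 - 2.5*h - 3.29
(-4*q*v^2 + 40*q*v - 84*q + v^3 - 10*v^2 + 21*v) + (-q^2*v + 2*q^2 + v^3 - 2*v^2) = -q^2*v + 2*q^2 - 4*q*v^2 + 40*q*v - 84*q + 2*v^3 - 12*v^2 + 21*v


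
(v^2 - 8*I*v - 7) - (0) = v^2 - 8*I*v - 7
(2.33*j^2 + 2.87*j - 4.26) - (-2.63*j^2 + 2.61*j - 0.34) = 4.96*j^2 + 0.26*j - 3.92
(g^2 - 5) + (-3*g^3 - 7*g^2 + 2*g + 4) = -3*g^3 - 6*g^2 + 2*g - 1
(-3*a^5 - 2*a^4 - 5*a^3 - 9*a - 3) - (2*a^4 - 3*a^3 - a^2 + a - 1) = -3*a^5 - 4*a^4 - 2*a^3 + a^2 - 10*a - 2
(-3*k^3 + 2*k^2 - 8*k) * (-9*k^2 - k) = 27*k^5 - 15*k^4 + 70*k^3 + 8*k^2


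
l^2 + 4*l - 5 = (l - 1)*(l + 5)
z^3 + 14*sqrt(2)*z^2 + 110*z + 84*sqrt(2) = (z + sqrt(2))*(z + 6*sqrt(2))*(z + 7*sqrt(2))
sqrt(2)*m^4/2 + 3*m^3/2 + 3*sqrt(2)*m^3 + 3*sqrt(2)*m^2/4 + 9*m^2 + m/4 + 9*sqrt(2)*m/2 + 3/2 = (m + 6)*(m + sqrt(2)/2)^2*(sqrt(2)*m/2 + 1/2)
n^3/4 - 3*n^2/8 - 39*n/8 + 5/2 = (n/4 + 1)*(n - 5)*(n - 1/2)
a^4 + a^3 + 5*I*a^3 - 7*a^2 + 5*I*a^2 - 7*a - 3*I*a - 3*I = (a + 1)*(a + I)^2*(a + 3*I)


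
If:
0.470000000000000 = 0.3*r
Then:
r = 1.57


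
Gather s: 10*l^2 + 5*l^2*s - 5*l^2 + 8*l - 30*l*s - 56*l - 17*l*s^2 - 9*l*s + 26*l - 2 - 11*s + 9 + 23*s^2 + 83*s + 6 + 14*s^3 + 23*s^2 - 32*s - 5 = 5*l^2 - 22*l + 14*s^3 + s^2*(46 - 17*l) + s*(5*l^2 - 39*l + 40) + 8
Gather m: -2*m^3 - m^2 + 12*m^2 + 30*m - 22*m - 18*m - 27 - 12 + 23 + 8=-2*m^3 + 11*m^2 - 10*m - 8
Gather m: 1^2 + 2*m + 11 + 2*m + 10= 4*m + 22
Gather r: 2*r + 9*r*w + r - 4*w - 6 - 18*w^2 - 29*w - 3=r*(9*w + 3) - 18*w^2 - 33*w - 9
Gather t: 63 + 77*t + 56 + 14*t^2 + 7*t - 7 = 14*t^2 + 84*t + 112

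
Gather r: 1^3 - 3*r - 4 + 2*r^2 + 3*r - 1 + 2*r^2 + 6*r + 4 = 4*r^2 + 6*r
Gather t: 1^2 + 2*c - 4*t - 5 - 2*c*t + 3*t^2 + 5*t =2*c + 3*t^2 + t*(1 - 2*c) - 4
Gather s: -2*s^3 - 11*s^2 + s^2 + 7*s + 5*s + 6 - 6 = -2*s^3 - 10*s^2 + 12*s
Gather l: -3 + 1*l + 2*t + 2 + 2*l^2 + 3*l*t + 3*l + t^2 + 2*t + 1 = 2*l^2 + l*(3*t + 4) + t^2 + 4*t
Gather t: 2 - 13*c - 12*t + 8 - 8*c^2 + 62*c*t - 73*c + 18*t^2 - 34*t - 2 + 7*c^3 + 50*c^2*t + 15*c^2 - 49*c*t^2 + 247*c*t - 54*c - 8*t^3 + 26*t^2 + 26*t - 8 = 7*c^3 + 7*c^2 - 140*c - 8*t^3 + t^2*(44 - 49*c) + t*(50*c^2 + 309*c - 20)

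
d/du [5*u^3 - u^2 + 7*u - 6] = 15*u^2 - 2*u + 7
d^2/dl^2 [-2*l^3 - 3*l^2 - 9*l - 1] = -12*l - 6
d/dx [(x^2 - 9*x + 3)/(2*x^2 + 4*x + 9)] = (22*x^2 + 6*x - 93)/(4*x^4 + 16*x^3 + 52*x^2 + 72*x + 81)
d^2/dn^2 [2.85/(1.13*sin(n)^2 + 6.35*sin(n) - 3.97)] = (-14.55666*sin(n)^4 - 61.350525*sin(n)^3 - 144.225675*sin(n)^2 + 50.853975*sin(n) + 255.40902)/(1.13*sin(n)^2 + 6.35*sin(n) - 3.97)^3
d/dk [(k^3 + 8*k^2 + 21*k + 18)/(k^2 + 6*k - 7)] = (k^4 + 12*k^3 + 6*k^2 - 148*k - 255)/(k^4 + 12*k^3 + 22*k^2 - 84*k + 49)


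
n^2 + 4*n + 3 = (n + 1)*(n + 3)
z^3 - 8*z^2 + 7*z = z*(z - 7)*(z - 1)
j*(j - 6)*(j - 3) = j^3 - 9*j^2 + 18*j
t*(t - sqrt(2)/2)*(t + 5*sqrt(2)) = t^3 + 9*sqrt(2)*t^2/2 - 5*t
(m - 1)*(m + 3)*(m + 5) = m^3 + 7*m^2 + 7*m - 15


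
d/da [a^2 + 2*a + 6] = 2*a + 2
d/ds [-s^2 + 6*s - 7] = 6 - 2*s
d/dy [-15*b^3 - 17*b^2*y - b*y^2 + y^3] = -17*b^2 - 2*b*y + 3*y^2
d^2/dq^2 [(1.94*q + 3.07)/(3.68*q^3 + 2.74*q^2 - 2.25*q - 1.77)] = (157.633536*q^5 + 616.270464*q^4 + 556.542672*q^3 + 137.409*q^2 + 62.872884*q + 45.409422)/(49.836032*q^9 + 111.318528*q^8 - 8.52729599999999*q^7 - 187.46252*q^6 - 101.869884*q^5 + 89.681994*q^4 + 88.668891*q^3 - 1.129437*q^2 - 21.147075*q - 5.545233)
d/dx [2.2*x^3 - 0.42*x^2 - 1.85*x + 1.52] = 6.6*x^2 - 0.84*x - 1.85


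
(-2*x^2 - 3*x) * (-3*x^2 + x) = 6*x^4 + 7*x^3 - 3*x^2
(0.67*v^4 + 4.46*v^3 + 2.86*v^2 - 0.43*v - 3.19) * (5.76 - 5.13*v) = -3.4371*v^5 - 19.0206*v^4 + 11.0178*v^3 + 18.6795*v^2 + 13.8879*v - 18.3744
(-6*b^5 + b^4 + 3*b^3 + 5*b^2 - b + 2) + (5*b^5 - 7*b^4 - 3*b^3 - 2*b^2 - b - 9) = -b^5 - 6*b^4 + 3*b^2 - 2*b - 7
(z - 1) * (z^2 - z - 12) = z^3 - 2*z^2 - 11*z + 12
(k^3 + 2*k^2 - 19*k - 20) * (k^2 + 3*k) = k^5 + 5*k^4 - 13*k^3 - 77*k^2 - 60*k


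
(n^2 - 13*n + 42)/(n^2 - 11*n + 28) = (n - 6)/(n - 4)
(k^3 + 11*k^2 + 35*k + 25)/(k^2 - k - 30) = (k^2 + 6*k + 5)/(k - 6)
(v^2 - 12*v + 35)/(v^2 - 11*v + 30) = (v - 7)/(v - 6)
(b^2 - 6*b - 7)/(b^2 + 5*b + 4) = (b - 7)/(b + 4)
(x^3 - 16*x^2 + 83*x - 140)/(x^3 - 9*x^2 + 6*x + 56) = (x - 5)/(x + 2)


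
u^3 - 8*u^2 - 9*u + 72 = (u - 8)*(u - 3)*(u + 3)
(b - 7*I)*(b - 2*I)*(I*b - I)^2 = -b^4 + 2*b^3 + 9*I*b^3 + 13*b^2 - 18*I*b^2 - 28*b + 9*I*b + 14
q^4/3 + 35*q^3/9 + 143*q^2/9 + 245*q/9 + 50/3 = (q/3 + 1)*(q + 5/3)*(q + 2)*(q + 5)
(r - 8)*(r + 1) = r^2 - 7*r - 8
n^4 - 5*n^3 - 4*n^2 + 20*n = n*(n - 5)*(n - 2)*(n + 2)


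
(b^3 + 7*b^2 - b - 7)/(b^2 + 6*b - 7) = b + 1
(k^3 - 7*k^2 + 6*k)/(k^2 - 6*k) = k - 1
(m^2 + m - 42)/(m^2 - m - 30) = (m + 7)/(m + 5)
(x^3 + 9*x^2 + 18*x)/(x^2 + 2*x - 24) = x*(x + 3)/(x - 4)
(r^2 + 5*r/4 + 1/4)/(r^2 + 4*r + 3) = (r + 1/4)/(r + 3)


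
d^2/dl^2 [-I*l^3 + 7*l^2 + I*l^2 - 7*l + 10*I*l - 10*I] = -6*I*l + 14 + 2*I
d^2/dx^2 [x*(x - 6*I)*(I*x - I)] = 6*I*x + 12 - 2*I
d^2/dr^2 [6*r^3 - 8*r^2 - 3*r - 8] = 36*r - 16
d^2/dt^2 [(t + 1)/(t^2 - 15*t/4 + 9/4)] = 8*((11 - 12*t)*(4*t^2 - 15*t + 9) + (t + 1)*(8*t - 15)^2)/(4*t^2 - 15*t + 9)^3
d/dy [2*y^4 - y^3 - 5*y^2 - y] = 8*y^3 - 3*y^2 - 10*y - 1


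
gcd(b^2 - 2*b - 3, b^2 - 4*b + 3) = b - 3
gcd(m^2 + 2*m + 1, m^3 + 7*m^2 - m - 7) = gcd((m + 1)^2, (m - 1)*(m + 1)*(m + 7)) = m + 1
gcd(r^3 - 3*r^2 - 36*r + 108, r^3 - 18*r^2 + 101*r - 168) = r - 3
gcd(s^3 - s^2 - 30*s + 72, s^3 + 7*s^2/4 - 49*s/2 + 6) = s^2 + 2*s - 24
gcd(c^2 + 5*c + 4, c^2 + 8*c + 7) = c + 1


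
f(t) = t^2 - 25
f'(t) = 2*t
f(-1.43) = -22.96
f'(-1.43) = -2.86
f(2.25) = -19.94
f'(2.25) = 4.50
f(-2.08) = -20.67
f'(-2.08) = -4.16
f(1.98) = -21.08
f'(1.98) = 3.96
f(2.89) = -16.65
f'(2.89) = 5.78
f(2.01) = -20.96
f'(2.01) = 4.02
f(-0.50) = -24.75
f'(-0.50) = -1.00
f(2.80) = -17.16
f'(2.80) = 5.60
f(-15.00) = 200.00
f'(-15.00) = -30.00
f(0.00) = -25.00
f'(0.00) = 0.00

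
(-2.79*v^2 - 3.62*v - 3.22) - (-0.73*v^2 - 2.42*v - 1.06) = -2.06*v^2 - 1.2*v - 2.16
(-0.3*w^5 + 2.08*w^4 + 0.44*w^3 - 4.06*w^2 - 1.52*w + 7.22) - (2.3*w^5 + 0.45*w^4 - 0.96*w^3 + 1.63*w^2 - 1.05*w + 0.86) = -2.6*w^5 + 1.63*w^4 + 1.4*w^3 - 5.69*w^2 - 0.47*w + 6.36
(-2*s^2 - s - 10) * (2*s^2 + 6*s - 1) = -4*s^4 - 14*s^3 - 24*s^2 - 59*s + 10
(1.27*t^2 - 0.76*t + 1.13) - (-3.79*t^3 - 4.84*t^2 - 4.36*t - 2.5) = 3.79*t^3 + 6.11*t^2 + 3.6*t + 3.63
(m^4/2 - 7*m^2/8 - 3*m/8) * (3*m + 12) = 3*m^5/2 + 6*m^4 - 21*m^3/8 - 93*m^2/8 - 9*m/2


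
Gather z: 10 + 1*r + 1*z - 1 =r + z + 9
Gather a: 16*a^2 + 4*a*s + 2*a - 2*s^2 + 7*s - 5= 16*a^2 + a*(4*s + 2) - 2*s^2 + 7*s - 5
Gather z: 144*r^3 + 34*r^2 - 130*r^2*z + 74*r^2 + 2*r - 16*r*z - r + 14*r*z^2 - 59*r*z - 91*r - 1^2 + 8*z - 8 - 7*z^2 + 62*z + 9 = 144*r^3 + 108*r^2 - 90*r + z^2*(14*r - 7) + z*(-130*r^2 - 75*r + 70)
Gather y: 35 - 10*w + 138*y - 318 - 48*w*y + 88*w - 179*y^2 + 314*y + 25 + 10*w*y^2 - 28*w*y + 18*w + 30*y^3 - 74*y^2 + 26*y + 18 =96*w + 30*y^3 + y^2*(10*w - 253) + y*(478 - 76*w) - 240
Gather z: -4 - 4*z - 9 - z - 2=-5*z - 15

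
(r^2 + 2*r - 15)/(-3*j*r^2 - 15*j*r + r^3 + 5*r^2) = (r - 3)/(r*(-3*j + r))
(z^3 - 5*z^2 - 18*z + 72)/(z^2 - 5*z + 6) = (z^2 - 2*z - 24)/(z - 2)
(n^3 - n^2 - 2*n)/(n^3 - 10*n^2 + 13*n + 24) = n*(n - 2)/(n^2 - 11*n + 24)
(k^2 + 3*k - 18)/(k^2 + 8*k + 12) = (k - 3)/(k + 2)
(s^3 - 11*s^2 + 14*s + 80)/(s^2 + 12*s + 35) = (s^3 - 11*s^2 + 14*s + 80)/(s^2 + 12*s + 35)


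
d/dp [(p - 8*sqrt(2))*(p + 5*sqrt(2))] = 2*p - 3*sqrt(2)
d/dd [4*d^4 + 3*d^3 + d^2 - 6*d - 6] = 16*d^3 + 9*d^2 + 2*d - 6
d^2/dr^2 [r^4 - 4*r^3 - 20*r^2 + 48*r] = 12*r^2 - 24*r - 40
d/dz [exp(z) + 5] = exp(z)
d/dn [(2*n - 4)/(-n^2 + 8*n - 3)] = 2*(-n^2 + 8*n + 2*(n - 4)*(n - 2) - 3)/(n^2 - 8*n + 3)^2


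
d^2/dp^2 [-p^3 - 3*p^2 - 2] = -6*p - 6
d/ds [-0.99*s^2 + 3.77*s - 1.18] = 3.77 - 1.98*s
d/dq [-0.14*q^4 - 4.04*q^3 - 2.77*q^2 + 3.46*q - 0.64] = -0.56*q^3 - 12.12*q^2 - 5.54*q + 3.46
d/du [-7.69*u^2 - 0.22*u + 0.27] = -15.38*u - 0.22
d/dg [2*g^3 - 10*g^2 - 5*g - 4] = 6*g^2 - 20*g - 5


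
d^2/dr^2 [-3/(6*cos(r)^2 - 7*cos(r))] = 3*(36*(1 - cos(2*r))^2 + 315*cos(r)/2 + 121*cos(2*r)/2 - 63*cos(3*r)/2 - 363/2)/((6*cos(r) - 7)^3*cos(r)^3)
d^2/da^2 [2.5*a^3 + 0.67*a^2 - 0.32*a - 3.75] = 15.0*a + 1.34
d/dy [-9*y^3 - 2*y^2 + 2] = y*(-27*y - 4)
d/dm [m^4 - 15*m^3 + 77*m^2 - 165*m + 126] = 4*m^3 - 45*m^2 + 154*m - 165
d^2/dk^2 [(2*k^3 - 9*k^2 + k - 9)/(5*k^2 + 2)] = 2*(5*k^3 - 405*k^2 - 6*k + 54)/(125*k^6 + 150*k^4 + 60*k^2 + 8)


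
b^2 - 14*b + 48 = (b - 8)*(b - 6)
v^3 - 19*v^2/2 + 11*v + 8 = (v - 8)*(v - 2)*(v + 1/2)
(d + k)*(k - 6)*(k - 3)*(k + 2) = d*k^3 - 7*d*k^2 + 36*d + k^4 - 7*k^3 + 36*k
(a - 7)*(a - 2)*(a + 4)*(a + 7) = a^4 + 2*a^3 - 57*a^2 - 98*a + 392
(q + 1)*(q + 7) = q^2 + 8*q + 7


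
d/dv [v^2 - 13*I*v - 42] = 2*v - 13*I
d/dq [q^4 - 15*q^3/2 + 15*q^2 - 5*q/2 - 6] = 4*q^3 - 45*q^2/2 + 30*q - 5/2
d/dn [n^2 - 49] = 2*n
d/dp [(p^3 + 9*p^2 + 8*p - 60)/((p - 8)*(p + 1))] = (p^4 - 14*p^3 - 95*p^2 - 24*p - 484)/(p^4 - 14*p^3 + 33*p^2 + 112*p + 64)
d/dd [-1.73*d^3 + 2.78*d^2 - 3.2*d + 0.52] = -5.19*d^2 + 5.56*d - 3.2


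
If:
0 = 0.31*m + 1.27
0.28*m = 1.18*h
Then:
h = -0.97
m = -4.10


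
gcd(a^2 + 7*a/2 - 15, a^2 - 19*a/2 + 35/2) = a - 5/2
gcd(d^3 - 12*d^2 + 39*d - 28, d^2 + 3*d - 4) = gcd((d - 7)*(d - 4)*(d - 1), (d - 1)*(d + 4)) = d - 1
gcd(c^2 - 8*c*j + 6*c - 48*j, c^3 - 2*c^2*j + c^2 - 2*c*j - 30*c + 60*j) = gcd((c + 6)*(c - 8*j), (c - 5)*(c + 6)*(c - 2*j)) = c + 6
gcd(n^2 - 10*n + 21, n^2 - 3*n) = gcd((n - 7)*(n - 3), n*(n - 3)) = n - 3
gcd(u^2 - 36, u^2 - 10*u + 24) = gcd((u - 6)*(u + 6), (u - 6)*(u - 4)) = u - 6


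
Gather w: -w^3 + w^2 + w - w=-w^3 + w^2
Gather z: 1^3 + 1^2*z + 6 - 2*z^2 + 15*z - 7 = -2*z^2 + 16*z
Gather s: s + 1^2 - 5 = s - 4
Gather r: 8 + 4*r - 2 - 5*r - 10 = -r - 4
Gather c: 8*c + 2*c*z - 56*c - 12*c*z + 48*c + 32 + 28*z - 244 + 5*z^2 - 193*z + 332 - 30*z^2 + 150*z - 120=-10*c*z - 25*z^2 - 15*z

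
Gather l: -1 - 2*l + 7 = 6 - 2*l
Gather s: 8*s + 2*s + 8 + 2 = 10*s + 10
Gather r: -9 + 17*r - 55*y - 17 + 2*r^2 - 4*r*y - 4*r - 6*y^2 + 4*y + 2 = 2*r^2 + r*(13 - 4*y) - 6*y^2 - 51*y - 24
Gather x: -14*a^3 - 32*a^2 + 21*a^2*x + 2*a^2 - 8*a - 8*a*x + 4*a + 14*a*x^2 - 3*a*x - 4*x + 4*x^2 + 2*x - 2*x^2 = -14*a^3 - 30*a^2 - 4*a + x^2*(14*a + 2) + x*(21*a^2 - 11*a - 2)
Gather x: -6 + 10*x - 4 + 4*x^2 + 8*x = 4*x^2 + 18*x - 10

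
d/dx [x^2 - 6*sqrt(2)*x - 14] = 2*x - 6*sqrt(2)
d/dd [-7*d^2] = -14*d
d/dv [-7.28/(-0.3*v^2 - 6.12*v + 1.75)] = (-4.368*v - 44.5536)/(0.3*v^2 + 6.12*v - 1.75)^2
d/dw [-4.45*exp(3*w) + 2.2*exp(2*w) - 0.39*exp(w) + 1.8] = (-13.35*exp(2*w) + 4.4*exp(w) - 0.39)*exp(w)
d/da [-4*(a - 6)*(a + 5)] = 4 - 8*a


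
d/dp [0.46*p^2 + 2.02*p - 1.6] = 0.92*p + 2.02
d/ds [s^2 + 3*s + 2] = 2*s + 3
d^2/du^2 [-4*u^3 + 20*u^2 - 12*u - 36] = 40 - 24*u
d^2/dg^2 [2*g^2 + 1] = 4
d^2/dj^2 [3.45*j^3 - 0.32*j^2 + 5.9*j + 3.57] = 20.7*j - 0.64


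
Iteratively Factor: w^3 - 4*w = (w)*(w^2 - 4) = w*(w + 2)*(w - 2)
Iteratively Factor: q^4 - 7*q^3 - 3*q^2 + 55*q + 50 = (q - 5)*(q^3 - 2*q^2 - 13*q - 10) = (q - 5)*(q + 2)*(q^2 - 4*q - 5) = (q - 5)^2*(q + 2)*(q + 1)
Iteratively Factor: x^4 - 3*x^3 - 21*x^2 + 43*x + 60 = (x - 5)*(x^3 + 2*x^2 - 11*x - 12) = (x - 5)*(x + 1)*(x^2 + x - 12) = (x - 5)*(x + 1)*(x + 4)*(x - 3)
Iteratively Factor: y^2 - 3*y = (y)*(y - 3)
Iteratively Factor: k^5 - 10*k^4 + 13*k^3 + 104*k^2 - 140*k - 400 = (k + 2)*(k^4 - 12*k^3 + 37*k^2 + 30*k - 200) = (k + 2)^2*(k^3 - 14*k^2 + 65*k - 100) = (k - 5)*(k + 2)^2*(k^2 - 9*k + 20) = (k - 5)*(k - 4)*(k + 2)^2*(k - 5)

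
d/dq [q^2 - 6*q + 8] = 2*q - 6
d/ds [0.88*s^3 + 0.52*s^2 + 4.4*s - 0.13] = 2.64*s^2 + 1.04*s + 4.4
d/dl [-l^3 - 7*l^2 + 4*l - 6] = -3*l^2 - 14*l + 4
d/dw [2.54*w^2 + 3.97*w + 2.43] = 5.08*w + 3.97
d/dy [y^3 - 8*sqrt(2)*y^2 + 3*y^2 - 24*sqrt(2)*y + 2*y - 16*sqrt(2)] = 3*y^2 - 16*sqrt(2)*y + 6*y - 24*sqrt(2) + 2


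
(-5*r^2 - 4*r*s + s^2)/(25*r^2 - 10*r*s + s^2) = (-r - s)/(5*r - s)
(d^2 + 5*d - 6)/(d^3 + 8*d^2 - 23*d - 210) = (d - 1)/(d^2 + 2*d - 35)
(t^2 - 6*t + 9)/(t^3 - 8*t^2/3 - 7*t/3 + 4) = 3*(t - 3)/(3*t^2 + t - 4)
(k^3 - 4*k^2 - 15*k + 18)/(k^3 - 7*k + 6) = (k - 6)/(k - 2)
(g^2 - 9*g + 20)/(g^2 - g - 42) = (-g^2 + 9*g - 20)/(-g^2 + g + 42)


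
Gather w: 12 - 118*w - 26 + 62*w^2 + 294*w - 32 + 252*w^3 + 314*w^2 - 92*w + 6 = 252*w^3 + 376*w^2 + 84*w - 40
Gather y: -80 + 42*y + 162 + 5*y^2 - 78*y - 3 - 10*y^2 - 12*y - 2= -5*y^2 - 48*y + 77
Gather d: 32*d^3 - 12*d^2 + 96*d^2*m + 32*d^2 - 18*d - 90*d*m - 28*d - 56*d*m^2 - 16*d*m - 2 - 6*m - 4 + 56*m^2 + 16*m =32*d^3 + d^2*(96*m + 20) + d*(-56*m^2 - 106*m - 46) + 56*m^2 + 10*m - 6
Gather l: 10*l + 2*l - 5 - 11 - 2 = 12*l - 18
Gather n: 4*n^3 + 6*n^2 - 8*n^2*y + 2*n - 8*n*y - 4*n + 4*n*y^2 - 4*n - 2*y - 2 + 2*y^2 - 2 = 4*n^3 + n^2*(6 - 8*y) + n*(4*y^2 - 8*y - 6) + 2*y^2 - 2*y - 4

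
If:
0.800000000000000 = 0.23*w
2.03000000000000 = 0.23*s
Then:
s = 8.83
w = 3.48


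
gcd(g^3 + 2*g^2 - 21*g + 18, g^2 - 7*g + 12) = g - 3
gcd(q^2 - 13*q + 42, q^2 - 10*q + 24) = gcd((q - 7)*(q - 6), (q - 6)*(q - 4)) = q - 6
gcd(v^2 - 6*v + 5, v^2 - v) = v - 1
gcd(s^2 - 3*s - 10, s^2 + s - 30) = s - 5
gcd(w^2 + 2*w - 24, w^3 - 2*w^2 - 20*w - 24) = 1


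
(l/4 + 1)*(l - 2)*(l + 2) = l^3/4 + l^2 - l - 4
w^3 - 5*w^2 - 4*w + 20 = (w - 5)*(w - 2)*(w + 2)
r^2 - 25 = (r - 5)*(r + 5)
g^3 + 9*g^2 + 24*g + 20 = (g + 2)^2*(g + 5)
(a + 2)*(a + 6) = a^2 + 8*a + 12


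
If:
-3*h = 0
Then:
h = 0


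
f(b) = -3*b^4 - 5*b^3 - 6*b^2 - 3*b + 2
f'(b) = -12*b^3 - 15*b^2 - 12*b - 3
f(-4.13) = -608.54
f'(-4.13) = 636.05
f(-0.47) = 2.46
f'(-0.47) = 0.57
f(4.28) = -1519.46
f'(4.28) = -1269.97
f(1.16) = -22.79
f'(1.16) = -55.83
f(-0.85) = 1.72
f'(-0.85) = 3.73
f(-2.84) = -118.50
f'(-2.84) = 184.97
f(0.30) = 0.40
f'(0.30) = -8.27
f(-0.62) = 2.30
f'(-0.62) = 1.53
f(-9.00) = -16495.00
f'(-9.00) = 7638.00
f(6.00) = -5200.00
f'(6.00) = -3207.00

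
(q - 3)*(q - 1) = q^2 - 4*q + 3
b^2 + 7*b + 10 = (b + 2)*(b + 5)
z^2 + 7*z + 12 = (z + 3)*(z + 4)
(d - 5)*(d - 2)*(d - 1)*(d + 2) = d^4 - 6*d^3 + d^2 + 24*d - 20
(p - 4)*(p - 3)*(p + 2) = p^3 - 5*p^2 - 2*p + 24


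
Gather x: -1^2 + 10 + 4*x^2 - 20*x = 4*x^2 - 20*x + 9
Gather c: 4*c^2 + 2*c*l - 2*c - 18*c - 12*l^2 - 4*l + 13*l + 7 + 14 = 4*c^2 + c*(2*l - 20) - 12*l^2 + 9*l + 21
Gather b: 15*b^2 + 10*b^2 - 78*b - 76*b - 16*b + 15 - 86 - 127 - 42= 25*b^2 - 170*b - 240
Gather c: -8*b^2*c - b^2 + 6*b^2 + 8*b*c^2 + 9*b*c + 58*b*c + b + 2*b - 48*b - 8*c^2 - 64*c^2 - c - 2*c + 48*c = 5*b^2 - 45*b + c^2*(8*b - 72) + c*(-8*b^2 + 67*b + 45)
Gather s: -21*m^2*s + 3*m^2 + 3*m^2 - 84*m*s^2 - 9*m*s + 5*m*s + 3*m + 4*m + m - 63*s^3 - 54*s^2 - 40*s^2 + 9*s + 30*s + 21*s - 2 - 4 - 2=6*m^2 + 8*m - 63*s^3 + s^2*(-84*m - 94) + s*(-21*m^2 - 4*m + 60) - 8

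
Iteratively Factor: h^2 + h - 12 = (h - 3)*(h + 4)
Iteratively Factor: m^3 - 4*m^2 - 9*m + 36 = (m - 4)*(m^2 - 9) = (m - 4)*(m + 3)*(m - 3)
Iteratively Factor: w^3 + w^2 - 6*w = (w + 3)*(w^2 - 2*w) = (w - 2)*(w + 3)*(w)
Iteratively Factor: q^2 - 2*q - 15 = (q + 3)*(q - 5)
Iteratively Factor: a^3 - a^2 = (a)*(a^2 - a) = a*(a - 1)*(a)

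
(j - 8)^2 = j^2 - 16*j + 64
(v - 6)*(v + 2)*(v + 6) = v^3 + 2*v^2 - 36*v - 72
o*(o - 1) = o^2 - o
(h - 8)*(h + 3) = h^2 - 5*h - 24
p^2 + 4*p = p*(p + 4)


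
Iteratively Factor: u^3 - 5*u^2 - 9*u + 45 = (u - 3)*(u^2 - 2*u - 15) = (u - 3)*(u + 3)*(u - 5)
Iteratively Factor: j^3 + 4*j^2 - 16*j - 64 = (j + 4)*(j^2 - 16) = (j - 4)*(j + 4)*(j + 4)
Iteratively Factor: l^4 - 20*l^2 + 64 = (l - 2)*(l^3 + 2*l^2 - 16*l - 32) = (l - 4)*(l - 2)*(l^2 + 6*l + 8) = (l - 4)*(l - 2)*(l + 4)*(l + 2)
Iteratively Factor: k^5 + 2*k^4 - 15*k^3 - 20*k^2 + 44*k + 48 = (k + 1)*(k^4 + k^3 - 16*k^2 - 4*k + 48) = (k + 1)*(k + 4)*(k^3 - 3*k^2 - 4*k + 12) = (k - 3)*(k + 1)*(k + 4)*(k^2 - 4) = (k - 3)*(k - 2)*(k + 1)*(k + 4)*(k + 2)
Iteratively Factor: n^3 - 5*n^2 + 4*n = (n - 4)*(n^2 - n) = (n - 4)*(n - 1)*(n)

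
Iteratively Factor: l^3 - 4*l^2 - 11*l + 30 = (l - 2)*(l^2 - 2*l - 15) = (l - 2)*(l + 3)*(l - 5)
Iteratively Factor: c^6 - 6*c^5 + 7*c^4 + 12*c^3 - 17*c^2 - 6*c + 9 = (c - 3)*(c^5 - 3*c^4 - 2*c^3 + 6*c^2 + c - 3) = (c - 3)^2*(c^4 - 2*c^2 + 1) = (c - 3)^2*(c - 1)*(c^3 + c^2 - c - 1) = (c - 3)^2*(c - 1)^2*(c^2 + 2*c + 1) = (c - 3)^2*(c - 1)^2*(c + 1)*(c + 1)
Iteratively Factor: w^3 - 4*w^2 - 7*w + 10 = (w - 1)*(w^2 - 3*w - 10) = (w - 5)*(w - 1)*(w + 2)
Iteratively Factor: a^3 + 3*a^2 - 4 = (a + 2)*(a^2 + a - 2) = (a - 1)*(a + 2)*(a + 2)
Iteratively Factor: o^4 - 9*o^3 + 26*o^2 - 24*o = (o - 4)*(o^3 - 5*o^2 + 6*o) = (o - 4)*(o - 2)*(o^2 - 3*o) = o*(o - 4)*(o - 2)*(o - 3)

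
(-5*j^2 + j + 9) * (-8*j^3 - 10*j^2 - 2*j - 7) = 40*j^5 + 42*j^4 - 72*j^3 - 57*j^2 - 25*j - 63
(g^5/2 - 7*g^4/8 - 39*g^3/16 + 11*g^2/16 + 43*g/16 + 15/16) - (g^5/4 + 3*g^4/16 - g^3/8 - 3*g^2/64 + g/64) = g^5/4 - 17*g^4/16 - 37*g^3/16 + 47*g^2/64 + 171*g/64 + 15/16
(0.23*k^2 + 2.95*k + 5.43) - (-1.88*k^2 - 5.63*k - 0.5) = 2.11*k^2 + 8.58*k + 5.93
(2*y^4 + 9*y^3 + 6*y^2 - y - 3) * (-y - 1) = -2*y^5 - 11*y^4 - 15*y^3 - 5*y^2 + 4*y + 3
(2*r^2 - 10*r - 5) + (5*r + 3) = 2*r^2 - 5*r - 2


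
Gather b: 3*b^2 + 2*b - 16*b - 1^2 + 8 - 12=3*b^2 - 14*b - 5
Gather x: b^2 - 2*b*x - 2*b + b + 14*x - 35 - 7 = b^2 - b + x*(14 - 2*b) - 42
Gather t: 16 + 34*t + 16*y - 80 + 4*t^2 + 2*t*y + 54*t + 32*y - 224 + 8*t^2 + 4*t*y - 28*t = 12*t^2 + t*(6*y + 60) + 48*y - 288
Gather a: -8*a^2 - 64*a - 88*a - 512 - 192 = -8*a^2 - 152*a - 704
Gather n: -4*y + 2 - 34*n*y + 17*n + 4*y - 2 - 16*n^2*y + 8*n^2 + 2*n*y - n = n^2*(8 - 16*y) + n*(16 - 32*y)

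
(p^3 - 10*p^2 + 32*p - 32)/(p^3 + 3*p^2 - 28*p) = (p^2 - 6*p + 8)/(p*(p + 7))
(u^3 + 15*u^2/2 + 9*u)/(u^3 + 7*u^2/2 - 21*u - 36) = u/(u - 4)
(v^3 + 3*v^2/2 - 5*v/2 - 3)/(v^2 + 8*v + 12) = (2*v^2 - v - 3)/(2*(v + 6))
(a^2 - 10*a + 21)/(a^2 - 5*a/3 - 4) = 3*(a - 7)/(3*a + 4)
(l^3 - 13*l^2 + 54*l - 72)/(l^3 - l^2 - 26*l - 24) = (l^2 - 7*l + 12)/(l^2 + 5*l + 4)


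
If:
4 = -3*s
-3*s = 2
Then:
No Solution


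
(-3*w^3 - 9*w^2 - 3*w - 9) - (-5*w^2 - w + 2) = -3*w^3 - 4*w^2 - 2*w - 11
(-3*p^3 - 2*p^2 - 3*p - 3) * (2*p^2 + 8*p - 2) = -6*p^5 - 28*p^4 - 16*p^3 - 26*p^2 - 18*p + 6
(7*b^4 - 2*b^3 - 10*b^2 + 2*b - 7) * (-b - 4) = -7*b^5 - 26*b^4 + 18*b^3 + 38*b^2 - b + 28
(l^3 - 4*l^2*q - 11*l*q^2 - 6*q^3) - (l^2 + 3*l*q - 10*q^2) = l^3 - 4*l^2*q - l^2 - 11*l*q^2 - 3*l*q - 6*q^3 + 10*q^2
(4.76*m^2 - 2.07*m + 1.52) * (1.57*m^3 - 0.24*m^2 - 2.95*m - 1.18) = 7.4732*m^5 - 4.3923*m^4 - 11.1588*m^3 + 0.1249*m^2 - 2.0414*m - 1.7936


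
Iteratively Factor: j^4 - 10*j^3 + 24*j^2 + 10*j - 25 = (j + 1)*(j^3 - 11*j^2 + 35*j - 25) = (j - 5)*(j + 1)*(j^2 - 6*j + 5) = (j - 5)^2*(j + 1)*(j - 1)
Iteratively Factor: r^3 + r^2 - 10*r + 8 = (r - 2)*(r^2 + 3*r - 4) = (r - 2)*(r - 1)*(r + 4)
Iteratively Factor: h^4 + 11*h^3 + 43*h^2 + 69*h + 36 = (h + 3)*(h^3 + 8*h^2 + 19*h + 12) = (h + 3)^2*(h^2 + 5*h + 4) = (h + 1)*(h + 3)^2*(h + 4)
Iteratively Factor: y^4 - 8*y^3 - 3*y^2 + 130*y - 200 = (y - 5)*(y^3 - 3*y^2 - 18*y + 40) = (y - 5)^2*(y^2 + 2*y - 8) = (y - 5)^2*(y - 2)*(y + 4)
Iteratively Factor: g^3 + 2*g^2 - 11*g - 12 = (g + 1)*(g^2 + g - 12) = (g + 1)*(g + 4)*(g - 3)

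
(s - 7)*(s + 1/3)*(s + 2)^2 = s^4 - 8*s^3/3 - 25*s^2 - 36*s - 28/3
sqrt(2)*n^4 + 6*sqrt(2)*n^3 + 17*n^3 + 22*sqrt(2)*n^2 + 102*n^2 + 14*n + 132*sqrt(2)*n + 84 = (n + 6)*(n + sqrt(2))*(n + 7*sqrt(2))*(sqrt(2)*n + 1)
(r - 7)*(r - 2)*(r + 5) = r^3 - 4*r^2 - 31*r + 70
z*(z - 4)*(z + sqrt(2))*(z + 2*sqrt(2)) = z^4 - 4*z^3 + 3*sqrt(2)*z^3 - 12*sqrt(2)*z^2 + 4*z^2 - 16*z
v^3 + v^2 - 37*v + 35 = (v - 5)*(v - 1)*(v + 7)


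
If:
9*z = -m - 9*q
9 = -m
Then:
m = -9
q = 1 - z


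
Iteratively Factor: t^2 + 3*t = (t)*(t + 3)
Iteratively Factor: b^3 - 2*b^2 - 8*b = (b - 4)*(b^2 + 2*b) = b*(b - 4)*(b + 2)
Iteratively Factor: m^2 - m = (m)*(m - 1)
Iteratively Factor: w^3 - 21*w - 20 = (w + 1)*(w^2 - w - 20) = (w + 1)*(w + 4)*(w - 5)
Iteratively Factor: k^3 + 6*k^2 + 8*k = (k + 4)*(k^2 + 2*k) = (k + 2)*(k + 4)*(k)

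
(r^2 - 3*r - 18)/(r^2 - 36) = (r + 3)/(r + 6)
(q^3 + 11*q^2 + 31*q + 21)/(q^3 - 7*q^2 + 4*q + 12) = (q^2 + 10*q + 21)/(q^2 - 8*q + 12)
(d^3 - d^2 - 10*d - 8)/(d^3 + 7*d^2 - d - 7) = (d^2 - 2*d - 8)/(d^2 + 6*d - 7)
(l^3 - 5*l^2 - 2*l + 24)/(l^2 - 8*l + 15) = (l^2 - 2*l - 8)/(l - 5)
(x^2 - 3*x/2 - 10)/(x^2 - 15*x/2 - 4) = (-2*x^2 + 3*x + 20)/(-2*x^2 + 15*x + 8)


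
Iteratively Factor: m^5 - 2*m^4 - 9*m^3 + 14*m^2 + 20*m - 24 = (m - 2)*(m^4 - 9*m^2 - 4*m + 12) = (m - 3)*(m - 2)*(m^3 + 3*m^2 - 4) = (m - 3)*(m - 2)*(m - 1)*(m^2 + 4*m + 4) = (m - 3)*(m - 2)*(m - 1)*(m + 2)*(m + 2)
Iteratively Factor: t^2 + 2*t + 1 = (t + 1)*(t + 1)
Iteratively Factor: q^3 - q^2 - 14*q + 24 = (q - 3)*(q^2 + 2*q - 8) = (q - 3)*(q + 4)*(q - 2)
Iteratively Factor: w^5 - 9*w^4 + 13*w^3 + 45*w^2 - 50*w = (w - 5)*(w^4 - 4*w^3 - 7*w^2 + 10*w) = (w - 5)^2*(w^3 + w^2 - 2*w) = w*(w - 5)^2*(w^2 + w - 2) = w*(w - 5)^2*(w + 2)*(w - 1)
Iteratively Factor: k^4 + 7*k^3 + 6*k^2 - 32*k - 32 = (k + 1)*(k^3 + 6*k^2 - 32) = (k + 1)*(k + 4)*(k^2 + 2*k - 8) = (k - 2)*(k + 1)*(k + 4)*(k + 4)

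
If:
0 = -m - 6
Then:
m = -6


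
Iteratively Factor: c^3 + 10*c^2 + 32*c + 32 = (c + 2)*(c^2 + 8*c + 16) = (c + 2)*(c + 4)*(c + 4)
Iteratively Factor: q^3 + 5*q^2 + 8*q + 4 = (q + 1)*(q^2 + 4*q + 4) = (q + 1)*(q + 2)*(q + 2)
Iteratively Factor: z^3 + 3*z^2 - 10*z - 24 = (z + 4)*(z^2 - z - 6) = (z + 2)*(z + 4)*(z - 3)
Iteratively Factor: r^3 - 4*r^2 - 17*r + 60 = (r - 5)*(r^2 + r - 12) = (r - 5)*(r + 4)*(r - 3)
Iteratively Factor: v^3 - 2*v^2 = (v)*(v^2 - 2*v) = v*(v - 2)*(v)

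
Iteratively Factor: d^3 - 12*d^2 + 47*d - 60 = (d - 4)*(d^2 - 8*d + 15) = (d - 4)*(d - 3)*(d - 5)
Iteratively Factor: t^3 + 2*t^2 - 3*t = (t)*(t^2 + 2*t - 3) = t*(t + 3)*(t - 1)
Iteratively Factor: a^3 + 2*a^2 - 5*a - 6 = (a - 2)*(a^2 + 4*a + 3) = (a - 2)*(a + 1)*(a + 3)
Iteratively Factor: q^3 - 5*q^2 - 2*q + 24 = (q - 3)*(q^2 - 2*q - 8) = (q - 3)*(q + 2)*(q - 4)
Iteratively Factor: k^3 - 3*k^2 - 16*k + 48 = (k + 4)*(k^2 - 7*k + 12) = (k - 4)*(k + 4)*(k - 3)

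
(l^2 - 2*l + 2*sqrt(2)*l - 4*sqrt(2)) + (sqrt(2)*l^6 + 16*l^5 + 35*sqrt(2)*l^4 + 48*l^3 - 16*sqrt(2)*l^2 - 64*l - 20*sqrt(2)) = sqrt(2)*l^6 + 16*l^5 + 35*sqrt(2)*l^4 + 48*l^3 - 16*sqrt(2)*l^2 + l^2 - 66*l + 2*sqrt(2)*l - 24*sqrt(2)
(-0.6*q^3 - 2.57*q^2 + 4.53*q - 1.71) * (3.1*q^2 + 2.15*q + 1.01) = -1.86*q^5 - 9.257*q^4 + 7.9115*q^3 + 1.8428*q^2 + 0.8988*q - 1.7271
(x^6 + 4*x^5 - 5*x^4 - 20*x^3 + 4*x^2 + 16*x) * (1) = x^6 + 4*x^5 - 5*x^4 - 20*x^3 + 4*x^2 + 16*x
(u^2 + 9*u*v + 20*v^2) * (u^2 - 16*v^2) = u^4 + 9*u^3*v + 4*u^2*v^2 - 144*u*v^3 - 320*v^4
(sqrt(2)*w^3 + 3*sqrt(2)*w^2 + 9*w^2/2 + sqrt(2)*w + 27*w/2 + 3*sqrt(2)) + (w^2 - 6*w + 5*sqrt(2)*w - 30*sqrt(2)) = sqrt(2)*w^3 + 3*sqrt(2)*w^2 + 11*w^2/2 + 15*w/2 + 6*sqrt(2)*w - 27*sqrt(2)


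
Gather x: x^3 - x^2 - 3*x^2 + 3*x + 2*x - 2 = x^3 - 4*x^2 + 5*x - 2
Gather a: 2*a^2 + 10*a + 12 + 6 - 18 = 2*a^2 + 10*a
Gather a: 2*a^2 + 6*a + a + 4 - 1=2*a^2 + 7*a + 3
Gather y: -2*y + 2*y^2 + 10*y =2*y^2 + 8*y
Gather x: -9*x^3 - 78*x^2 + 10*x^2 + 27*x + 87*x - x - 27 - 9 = -9*x^3 - 68*x^2 + 113*x - 36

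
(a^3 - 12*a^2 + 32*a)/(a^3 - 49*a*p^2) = (a^2 - 12*a + 32)/(a^2 - 49*p^2)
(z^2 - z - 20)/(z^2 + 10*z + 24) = (z - 5)/(z + 6)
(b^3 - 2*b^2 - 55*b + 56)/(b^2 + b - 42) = (b^2 - 9*b + 8)/(b - 6)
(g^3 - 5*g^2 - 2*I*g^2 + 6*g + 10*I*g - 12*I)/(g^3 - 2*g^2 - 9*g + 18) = (g - 2*I)/(g + 3)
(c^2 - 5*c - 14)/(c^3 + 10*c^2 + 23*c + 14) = (c - 7)/(c^2 + 8*c + 7)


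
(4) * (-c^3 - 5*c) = -4*c^3 - 20*c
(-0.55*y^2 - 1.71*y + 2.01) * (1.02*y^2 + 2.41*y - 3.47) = -0.561*y^4 - 3.0697*y^3 - 0.1624*y^2 + 10.7778*y - 6.9747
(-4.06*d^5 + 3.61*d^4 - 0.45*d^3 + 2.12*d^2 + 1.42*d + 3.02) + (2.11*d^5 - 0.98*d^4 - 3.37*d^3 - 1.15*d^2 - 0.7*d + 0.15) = -1.95*d^5 + 2.63*d^4 - 3.82*d^3 + 0.97*d^2 + 0.72*d + 3.17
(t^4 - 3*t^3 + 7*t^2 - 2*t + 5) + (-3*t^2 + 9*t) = t^4 - 3*t^3 + 4*t^2 + 7*t + 5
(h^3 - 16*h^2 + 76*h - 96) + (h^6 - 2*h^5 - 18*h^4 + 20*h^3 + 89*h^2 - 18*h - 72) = h^6 - 2*h^5 - 18*h^4 + 21*h^3 + 73*h^2 + 58*h - 168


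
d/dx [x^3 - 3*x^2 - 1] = 3*x*(x - 2)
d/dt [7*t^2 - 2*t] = 14*t - 2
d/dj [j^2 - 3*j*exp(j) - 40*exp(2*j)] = -3*j*exp(j) + 2*j - 80*exp(2*j) - 3*exp(j)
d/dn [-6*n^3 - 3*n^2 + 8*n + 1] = -18*n^2 - 6*n + 8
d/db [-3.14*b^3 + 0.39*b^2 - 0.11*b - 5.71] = -9.42*b^2 + 0.78*b - 0.11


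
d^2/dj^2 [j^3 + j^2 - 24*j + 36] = 6*j + 2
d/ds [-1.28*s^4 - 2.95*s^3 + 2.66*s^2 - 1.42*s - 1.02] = -5.12*s^3 - 8.85*s^2 + 5.32*s - 1.42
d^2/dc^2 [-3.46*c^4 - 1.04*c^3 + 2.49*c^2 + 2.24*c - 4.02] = -41.52*c^2 - 6.24*c + 4.98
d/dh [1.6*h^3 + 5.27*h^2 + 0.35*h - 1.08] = 4.8*h^2 + 10.54*h + 0.35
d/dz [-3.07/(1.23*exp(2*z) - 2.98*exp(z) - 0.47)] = (7.5522*exp(z) - 9.1486)*exp(z)/(-1.23*exp(2*z) + 2.98*exp(z) + 0.47)^2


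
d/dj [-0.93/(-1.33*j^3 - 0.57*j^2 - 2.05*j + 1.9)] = (-3.7107*j^2 - 1.0602*j - 1.9065)/(1.33*j^3 + 0.57*j^2 + 2.05*j - 1.9)^2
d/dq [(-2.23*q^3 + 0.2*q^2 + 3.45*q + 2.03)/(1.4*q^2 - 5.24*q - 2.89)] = (-3.122*q^4 + 23.3704*q^3 + 13.4561*q^2 - 6.84*q + 0.666699999999999)/(1.96*q^4 - 14.672*q^3 + 19.3656*q^2 + 30.2872*q + 8.3521)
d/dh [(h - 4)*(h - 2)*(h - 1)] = 3*h^2 - 14*h + 14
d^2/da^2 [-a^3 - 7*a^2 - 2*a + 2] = -6*a - 14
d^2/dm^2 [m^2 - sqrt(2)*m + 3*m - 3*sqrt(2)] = 2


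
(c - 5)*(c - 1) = c^2 - 6*c + 5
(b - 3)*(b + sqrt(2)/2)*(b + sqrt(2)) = b^3 - 3*b^2 + 3*sqrt(2)*b^2/2 - 9*sqrt(2)*b/2 + b - 3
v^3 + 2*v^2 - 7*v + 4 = (v - 1)^2*(v + 4)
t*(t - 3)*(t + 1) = t^3 - 2*t^2 - 3*t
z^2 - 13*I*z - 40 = (z - 8*I)*(z - 5*I)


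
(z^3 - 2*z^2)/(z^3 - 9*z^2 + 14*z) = z/(z - 7)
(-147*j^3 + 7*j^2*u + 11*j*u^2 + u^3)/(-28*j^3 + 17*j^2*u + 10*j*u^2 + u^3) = (-21*j^2 + 4*j*u + u^2)/(-4*j^2 + 3*j*u + u^2)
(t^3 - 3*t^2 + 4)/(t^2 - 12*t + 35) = (t^3 - 3*t^2 + 4)/(t^2 - 12*t + 35)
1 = 1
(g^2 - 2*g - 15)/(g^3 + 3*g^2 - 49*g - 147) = (g - 5)/(g^2 - 49)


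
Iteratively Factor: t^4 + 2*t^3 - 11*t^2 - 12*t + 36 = (t - 2)*(t^3 + 4*t^2 - 3*t - 18) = (t - 2)*(t + 3)*(t^2 + t - 6) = (t - 2)^2*(t + 3)*(t + 3)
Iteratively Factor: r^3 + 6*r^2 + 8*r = (r + 4)*(r^2 + 2*r) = (r + 2)*(r + 4)*(r)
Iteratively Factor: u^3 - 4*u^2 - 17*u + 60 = (u + 4)*(u^2 - 8*u + 15) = (u - 3)*(u + 4)*(u - 5)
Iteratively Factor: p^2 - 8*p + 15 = (p - 3)*(p - 5)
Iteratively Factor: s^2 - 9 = (s - 3)*(s + 3)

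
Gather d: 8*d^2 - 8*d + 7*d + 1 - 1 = 8*d^2 - d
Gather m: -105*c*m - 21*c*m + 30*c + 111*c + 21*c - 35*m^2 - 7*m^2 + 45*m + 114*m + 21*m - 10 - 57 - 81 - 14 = 162*c - 42*m^2 + m*(180 - 126*c) - 162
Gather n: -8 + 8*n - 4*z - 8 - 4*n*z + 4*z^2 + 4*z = n*(8 - 4*z) + 4*z^2 - 16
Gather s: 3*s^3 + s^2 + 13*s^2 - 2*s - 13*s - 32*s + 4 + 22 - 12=3*s^3 + 14*s^2 - 47*s + 14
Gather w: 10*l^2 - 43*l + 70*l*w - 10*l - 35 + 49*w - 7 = 10*l^2 - 53*l + w*(70*l + 49) - 42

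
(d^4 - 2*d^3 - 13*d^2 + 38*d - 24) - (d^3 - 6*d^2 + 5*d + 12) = d^4 - 3*d^3 - 7*d^2 + 33*d - 36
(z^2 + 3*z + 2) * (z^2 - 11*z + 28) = z^4 - 8*z^3 - 3*z^2 + 62*z + 56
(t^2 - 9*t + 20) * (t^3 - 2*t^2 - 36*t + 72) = t^5 - 11*t^4 + 2*t^3 + 356*t^2 - 1368*t + 1440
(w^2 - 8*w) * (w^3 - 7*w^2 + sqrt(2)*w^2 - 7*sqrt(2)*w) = w^5 - 15*w^4 + sqrt(2)*w^4 - 15*sqrt(2)*w^3 + 56*w^3 + 56*sqrt(2)*w^2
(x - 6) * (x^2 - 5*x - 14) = x^3 - 11*x^2 + 16*x + 84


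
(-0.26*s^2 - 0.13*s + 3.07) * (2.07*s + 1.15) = -0.5382*s^3 - 0.5681*s^2 + 6.2054*s + 3.5305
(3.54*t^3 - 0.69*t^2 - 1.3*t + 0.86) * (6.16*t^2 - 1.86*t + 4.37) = 21.8064*t^5 - 10.8348*t^4 + 8.7452*t^3 + 4.7003*t^2 - 7.2806*t + 3.7582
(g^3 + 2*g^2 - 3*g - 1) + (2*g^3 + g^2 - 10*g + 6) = 3*g^3 + 3*g^2 - 13*g + 5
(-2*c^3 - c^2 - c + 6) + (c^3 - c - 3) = -c^3 - c^2 - 2*c + 3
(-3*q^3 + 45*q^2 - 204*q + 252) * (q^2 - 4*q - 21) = -3*q^5 + 57*q^4 - 321*q^3 + 123*q^2 + 3276*q - 5292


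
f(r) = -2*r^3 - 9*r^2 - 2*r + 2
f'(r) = -6*r^2 - 18*r - 2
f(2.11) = -61.08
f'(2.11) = -66.69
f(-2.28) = -16.52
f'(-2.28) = 7.85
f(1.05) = -12.34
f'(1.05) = -27.52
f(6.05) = -782.41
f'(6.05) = -330.52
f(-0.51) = 0.94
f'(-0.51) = 5.62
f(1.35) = -22.02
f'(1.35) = -37.24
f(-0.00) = 2.00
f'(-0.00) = -2.00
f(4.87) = -452.19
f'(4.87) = -231.96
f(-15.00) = 4757.00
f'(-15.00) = -1082.00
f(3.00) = -139.00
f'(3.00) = -110.00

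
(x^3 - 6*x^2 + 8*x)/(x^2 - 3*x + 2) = x*(x - 4)/(x - 1)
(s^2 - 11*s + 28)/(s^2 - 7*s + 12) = (s - 7)/(s - 3)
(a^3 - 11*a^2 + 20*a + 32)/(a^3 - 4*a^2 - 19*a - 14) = (a^2 - 12*a + 32)/(a^2 - 5*a - 14)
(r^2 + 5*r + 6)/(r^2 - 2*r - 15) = (r + 2)/(r - 5)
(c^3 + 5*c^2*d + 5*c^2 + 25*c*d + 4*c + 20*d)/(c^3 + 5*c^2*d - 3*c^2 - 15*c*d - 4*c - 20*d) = (c + 4)/(c - 4)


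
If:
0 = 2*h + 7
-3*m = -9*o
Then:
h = -7/2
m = 3*o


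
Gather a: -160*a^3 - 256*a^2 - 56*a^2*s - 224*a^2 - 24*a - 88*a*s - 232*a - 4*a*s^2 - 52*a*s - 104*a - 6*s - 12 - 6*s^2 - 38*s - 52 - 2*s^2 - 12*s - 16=-160*a^3 + a^2*(-56*s - 480) + a*(-4*s^2 - 140*s - 360) - 8*s^2 - 56*s - 80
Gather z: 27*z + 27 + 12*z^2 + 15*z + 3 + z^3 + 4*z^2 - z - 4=z^3 + 16*z^2 + 41*z + 26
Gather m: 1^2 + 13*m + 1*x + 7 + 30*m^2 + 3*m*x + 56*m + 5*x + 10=30*m^2 + m*(3*x + 69) + 6*x + 18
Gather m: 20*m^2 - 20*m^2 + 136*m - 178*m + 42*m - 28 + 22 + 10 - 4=0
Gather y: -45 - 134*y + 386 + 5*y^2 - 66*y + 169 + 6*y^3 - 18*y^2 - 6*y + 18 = 6*y^3 - 13*y^2 - 206*y + 528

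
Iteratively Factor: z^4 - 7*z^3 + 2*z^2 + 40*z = (z + 2)*(z^3 - 9*z^2 + 20*z) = (z - 5)*(z + 2)*(z^2 - 4*z) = z*(z - 5)*(z + 2)*(z - 4)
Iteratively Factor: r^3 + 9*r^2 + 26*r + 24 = (r + 3)*(r^2 + 6*r + 8) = (r + 3)*(r + 4)*(r + 2)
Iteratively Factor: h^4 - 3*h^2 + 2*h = (h - 1)*(h^3 + h^2 - 2*h) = (h - 1)^2*(h^2 + 2*h) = (h - 1)^2*(h + 2)*(h)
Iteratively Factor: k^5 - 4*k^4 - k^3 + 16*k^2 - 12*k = (k)*(k^4 - 4*k^3 - k^2 + 16*k - 12) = k*(k - 1)*(k^3 - 3*k^2 - 4*k + 12) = k*(k - 3)*(k - 1)*(k^2 - 4) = k*(k - 3)*(k - 1)*(k + 2)*(k - 2)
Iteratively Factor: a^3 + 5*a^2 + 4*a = (a + 4)*(a^2 + a) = (a + 1)*(a + 4)*(a)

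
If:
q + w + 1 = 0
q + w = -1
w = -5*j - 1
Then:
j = -w/5 - 1/5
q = -w - 1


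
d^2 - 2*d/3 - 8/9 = (d - 4/3)*(d + 2/3)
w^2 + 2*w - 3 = (w - 1)*(w + 3)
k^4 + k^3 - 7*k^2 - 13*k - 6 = (k - 3)*(k + 1)^2*(k + 2)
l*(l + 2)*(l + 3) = l^3 + 5*l^2 + 6*l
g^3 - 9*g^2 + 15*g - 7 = (g - 7)*(g - 1)^2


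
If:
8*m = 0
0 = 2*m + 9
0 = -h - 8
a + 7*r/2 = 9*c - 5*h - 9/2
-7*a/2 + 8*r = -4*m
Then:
No Solution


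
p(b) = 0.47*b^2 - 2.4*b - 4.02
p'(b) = 0.94*b - 2.4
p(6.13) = -1.07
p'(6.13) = 3.36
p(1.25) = -6.29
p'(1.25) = -1.22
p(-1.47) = 0.52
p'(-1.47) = -3.78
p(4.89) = -4.52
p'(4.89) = 2.20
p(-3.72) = 11.41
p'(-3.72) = -5.90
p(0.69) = -5.45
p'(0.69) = -1.75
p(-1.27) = -0.21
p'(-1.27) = -3.59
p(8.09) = 7.32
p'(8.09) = 5.20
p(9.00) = 12.45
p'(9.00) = 6.06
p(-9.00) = 55.65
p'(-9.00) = -10.86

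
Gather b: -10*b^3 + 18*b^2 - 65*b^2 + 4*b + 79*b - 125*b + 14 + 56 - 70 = -10*b^3 - 47*b^2 - 42*b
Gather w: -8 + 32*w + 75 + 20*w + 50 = 52*w + 117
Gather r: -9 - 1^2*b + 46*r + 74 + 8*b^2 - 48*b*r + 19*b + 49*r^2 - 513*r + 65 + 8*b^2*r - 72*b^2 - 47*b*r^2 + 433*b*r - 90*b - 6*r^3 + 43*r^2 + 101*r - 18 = -64*b^2 - 72*b - 6*r^3 + r^2*(92 - 47*b) + r*(8*b^2 + 385*b - 366) + 112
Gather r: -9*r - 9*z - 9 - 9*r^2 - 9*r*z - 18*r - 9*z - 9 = -9*r^2 + r*(-9*z - 27) - 18*z - 18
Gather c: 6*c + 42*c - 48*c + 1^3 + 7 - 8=0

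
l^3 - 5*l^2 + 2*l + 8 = (l - 4)*(l - 2)*(l + 1)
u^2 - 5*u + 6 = (u - 3)*(u - 2)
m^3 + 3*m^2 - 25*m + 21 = (m - 3)*(m - 1)*(m + 7)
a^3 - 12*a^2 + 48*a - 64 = (a - 4)^3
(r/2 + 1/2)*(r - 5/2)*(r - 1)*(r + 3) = r^4/2 + r^3/4 - 17*r^2/4 - r/4 + 15/4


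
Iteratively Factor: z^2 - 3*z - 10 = (z + 2)*(z - 5)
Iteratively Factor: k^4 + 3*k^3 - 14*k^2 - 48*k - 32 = (k + 2)*(k^3 + k^2 - 16*k - 16) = (k - 4)*(k + 2)*(k^2 + 5*k + 4) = (k - 4)*(k + 1)*(k + 2)*(k + 4)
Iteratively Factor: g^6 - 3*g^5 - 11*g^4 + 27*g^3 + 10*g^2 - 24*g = (g - 1)*(g^5 - 2*g^4 - 13*g^3 + 14*g^2 + 24*g) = (g - 2)*(g - 1)*(g^4 - 13*g^2 - 12*g) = (g - 2)*(g - 1)*(g + 3)*(g^3 - 3*g^2 - 4*g) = (g - 2)*(g - 1)*(g + 1)*(g + 3)*(g^2 - 4*g) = (g - 4)*(g - 2)*(g - 1)*(g + 1)*(g + 3)*(g)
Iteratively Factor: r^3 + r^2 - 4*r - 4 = (r + 2)*(r^2 - r - 2) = (r + 1)*(r + 2)*(r - 2)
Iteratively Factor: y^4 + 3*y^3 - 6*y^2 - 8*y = (y + 1)*(y^3 + 2*y^2 - 8*y) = (y - 2)*(y + 1)*(y^2 + 4*y) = y*(y - 2)*(y + 1)*(y + 4)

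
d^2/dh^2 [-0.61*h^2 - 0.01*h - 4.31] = -1.22000000000000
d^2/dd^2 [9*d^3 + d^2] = 54*d + 2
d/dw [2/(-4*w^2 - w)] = 2*(8*w + 1)/(w^2*(4*w + 1)^2)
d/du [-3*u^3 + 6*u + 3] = 6 - 9*u^2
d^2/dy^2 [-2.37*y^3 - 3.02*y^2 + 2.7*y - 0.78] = -14.22*y - 6.04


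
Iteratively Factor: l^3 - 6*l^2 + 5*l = (l)*(l^2 - 6*l + 5) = l*(l - 1)*(l - 5)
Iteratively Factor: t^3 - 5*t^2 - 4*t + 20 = (t - 2)*(t^2 - 3*t - 10) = (t - 5)*(t - 2)*(t + 2)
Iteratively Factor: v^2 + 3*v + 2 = (v + 1)*(v + 2)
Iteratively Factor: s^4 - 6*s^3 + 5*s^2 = (s - 5)*(s^3 - s^2) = s*(s - 5)*(s^2 - s) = s*(s - 5)*(s - 1)*(s)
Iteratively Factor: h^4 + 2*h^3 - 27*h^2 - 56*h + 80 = (h + 4)*(h^3 - 2*h^2 - 19*h + 20) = (h - 5)*(h + 4)*(h^2 + 3*h - 4) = (h - 5)*(h + 4)^2*(h - 1)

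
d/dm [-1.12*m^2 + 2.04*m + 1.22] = 2.04 - 2.24*m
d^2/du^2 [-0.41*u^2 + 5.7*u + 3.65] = -0.820000000000000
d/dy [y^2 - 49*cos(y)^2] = 2*y + 49*sin(2*y)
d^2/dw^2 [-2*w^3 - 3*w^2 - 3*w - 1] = -12*w - 6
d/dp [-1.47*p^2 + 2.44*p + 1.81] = 2.44 - 2.94*p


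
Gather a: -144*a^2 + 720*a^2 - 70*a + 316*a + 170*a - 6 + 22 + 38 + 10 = 576*a^2 + 416*a + 64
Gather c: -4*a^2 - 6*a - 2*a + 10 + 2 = -4*a^2 - 8*a + 12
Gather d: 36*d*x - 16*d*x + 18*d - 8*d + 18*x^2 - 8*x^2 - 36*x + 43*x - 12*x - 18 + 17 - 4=d*(20*x + 10) + 10*x^2 - 5*x - 5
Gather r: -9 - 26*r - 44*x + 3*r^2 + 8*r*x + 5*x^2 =3*r^2 + r*(8*x - 26) + 5*x^2 - 44*x - 9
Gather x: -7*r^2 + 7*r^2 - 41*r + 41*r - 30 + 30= 0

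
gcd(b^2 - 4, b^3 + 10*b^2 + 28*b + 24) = b + 2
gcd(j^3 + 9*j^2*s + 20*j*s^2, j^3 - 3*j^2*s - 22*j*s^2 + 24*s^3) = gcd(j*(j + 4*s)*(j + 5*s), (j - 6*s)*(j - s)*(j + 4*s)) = j + 4*s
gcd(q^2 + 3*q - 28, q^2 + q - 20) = q - 4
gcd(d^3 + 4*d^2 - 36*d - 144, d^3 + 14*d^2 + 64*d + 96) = d^2 + 10*d + 24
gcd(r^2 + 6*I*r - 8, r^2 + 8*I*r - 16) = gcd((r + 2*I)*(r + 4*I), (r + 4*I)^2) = r + 4*I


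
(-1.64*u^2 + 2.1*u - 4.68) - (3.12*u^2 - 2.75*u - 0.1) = -4.76*u^2 + 4.85*u - 4.58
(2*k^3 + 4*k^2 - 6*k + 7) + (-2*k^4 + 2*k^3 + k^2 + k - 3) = -2*k^4 + 4*k^3 + 5*k^2 - 5*k + 4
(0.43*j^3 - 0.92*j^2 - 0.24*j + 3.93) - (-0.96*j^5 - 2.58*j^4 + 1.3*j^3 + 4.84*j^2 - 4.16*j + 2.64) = 0.96*j^5 + 2.58*j^4 - 0.87*j^3 - 5.76*j^2 + 3.92*j + 1.29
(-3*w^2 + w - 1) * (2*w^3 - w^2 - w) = -6*w^5 + 5*w^4 + w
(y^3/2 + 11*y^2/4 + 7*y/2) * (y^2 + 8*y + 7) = y^5/2 + 27*y^4/4 + 29*y^3 + 189*y^2/4 + 49*y/2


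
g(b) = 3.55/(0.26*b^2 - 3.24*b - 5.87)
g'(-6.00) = 0.04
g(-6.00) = 0.15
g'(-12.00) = 0.01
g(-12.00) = 0.05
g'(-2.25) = 2.09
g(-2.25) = 1.30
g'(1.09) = 0.11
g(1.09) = -0.39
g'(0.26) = 0.25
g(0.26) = -0.53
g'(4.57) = 0.01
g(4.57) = -0.23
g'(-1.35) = 13.39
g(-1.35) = -3.47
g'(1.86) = 0.07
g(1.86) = -0.32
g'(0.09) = 0.30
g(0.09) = -0.58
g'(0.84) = 0.14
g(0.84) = -0.42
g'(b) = 3.55*(3.24 - 0.52*b)/(0.26*b^2 - 3.24*b - 5.87)^2 = (11.502 - 1.846*b)/(-0.26*b^2 + 3.24*b + 5.87)^2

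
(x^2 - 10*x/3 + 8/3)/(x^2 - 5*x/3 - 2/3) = (3*x - 4)/(3*x + 1)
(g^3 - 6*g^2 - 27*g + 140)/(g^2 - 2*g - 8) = (g^2 - 2*g - 35)/(g + 2)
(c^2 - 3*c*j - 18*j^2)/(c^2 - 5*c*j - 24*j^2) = (c - 6*j)/(c - 8*j)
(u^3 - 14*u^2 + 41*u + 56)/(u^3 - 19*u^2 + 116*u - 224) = (u + 1)/(u - 4)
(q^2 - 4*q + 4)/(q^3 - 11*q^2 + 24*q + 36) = (q^2 - 4*q + 4)/(q^3 - 11*q^2 + 24*q + 36)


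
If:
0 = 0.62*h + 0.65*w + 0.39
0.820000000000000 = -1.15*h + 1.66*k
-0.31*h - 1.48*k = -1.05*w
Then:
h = -0.58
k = 0.09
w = -0.04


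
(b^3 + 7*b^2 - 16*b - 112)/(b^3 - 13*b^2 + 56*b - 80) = (b^2 + 11*b + 28)/(b^2 - 9*b + 20)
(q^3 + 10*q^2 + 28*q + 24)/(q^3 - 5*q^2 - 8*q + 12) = (q^2 + 8*q + 12)/(q^2 - 7*q + 6)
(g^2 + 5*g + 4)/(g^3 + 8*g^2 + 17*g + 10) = (g + 4)/(g^2 + 7*g + 10)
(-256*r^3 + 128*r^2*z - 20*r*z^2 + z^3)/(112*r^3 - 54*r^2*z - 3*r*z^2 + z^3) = (32*r^2 - 12*r*z + z^2)/(-14*r^2 + 5*r*z + z^2)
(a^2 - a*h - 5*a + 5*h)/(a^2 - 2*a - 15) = (a - h)/(a + 3)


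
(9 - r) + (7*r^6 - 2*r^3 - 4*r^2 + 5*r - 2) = 7*r^6 - 2*r^3 - 4*r^2 + 4*r + 7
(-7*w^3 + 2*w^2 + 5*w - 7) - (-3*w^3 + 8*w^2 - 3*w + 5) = -4*w^3 - 6*w^2 + 8*w - 12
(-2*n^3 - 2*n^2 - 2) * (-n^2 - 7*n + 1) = 2*n^5 + 16*n^4 + 12*n^3 + 14*n - 2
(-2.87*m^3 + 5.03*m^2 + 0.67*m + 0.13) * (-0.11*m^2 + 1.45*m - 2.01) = 0.3157*m^5 - 4.7148*m^4 + 12.9885*m^3 - 9.1531*m^2 - 1.1582*m - 0.2613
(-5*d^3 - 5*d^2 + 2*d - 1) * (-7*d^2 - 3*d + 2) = 35*d^5 + 50*d^4 - 9*d^3 - 9*d^2 + 7*d - 2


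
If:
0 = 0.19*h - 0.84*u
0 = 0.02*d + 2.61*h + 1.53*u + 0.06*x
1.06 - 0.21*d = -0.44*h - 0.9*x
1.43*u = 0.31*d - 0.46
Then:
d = 1.49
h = 0.01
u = 0.00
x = -0.83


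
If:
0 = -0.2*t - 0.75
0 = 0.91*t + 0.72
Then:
No Solution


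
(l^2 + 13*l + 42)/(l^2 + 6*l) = (l + 7)/l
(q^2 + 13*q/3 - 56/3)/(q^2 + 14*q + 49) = (q - 8/3)/(q + 7)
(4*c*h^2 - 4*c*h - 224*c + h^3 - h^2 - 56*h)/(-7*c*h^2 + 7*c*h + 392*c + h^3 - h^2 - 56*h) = (-4*c - h)/(7*c - h)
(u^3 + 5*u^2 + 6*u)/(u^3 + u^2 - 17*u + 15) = u*(u^2 + 5*u + 6)/(u^3 + u^2 - 17*u + 15)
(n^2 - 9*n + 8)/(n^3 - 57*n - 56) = (n - 1)/(n^2 + 8*n + 7)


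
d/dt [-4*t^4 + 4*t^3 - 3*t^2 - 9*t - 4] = -16*t^3 + 12*t^2 - 6*t - 9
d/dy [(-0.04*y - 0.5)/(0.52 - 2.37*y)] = (0.627016 - 2.857746*y)/(2.37*y - 0.52)^3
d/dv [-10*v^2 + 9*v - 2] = 9 - 20*v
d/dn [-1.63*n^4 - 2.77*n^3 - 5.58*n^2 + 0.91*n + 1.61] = -6.52*n^3 - 8.31*n^2 - 11.16*n + 0.91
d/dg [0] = 0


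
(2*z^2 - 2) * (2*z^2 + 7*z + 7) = 4*z^4 + 14*z^3 + 10*z^2 - 14*z - 14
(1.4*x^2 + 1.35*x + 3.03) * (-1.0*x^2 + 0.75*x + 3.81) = -1.4*x^4 - 0.3*x^3 + 3.3165*x^2 + 7.416*x + 11.5443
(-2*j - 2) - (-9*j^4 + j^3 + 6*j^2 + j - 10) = 9*j^4 - j^3 - 6*j^2 - 3*j + 8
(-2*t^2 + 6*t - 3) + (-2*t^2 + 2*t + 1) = -4*t^2 + 8*t - 2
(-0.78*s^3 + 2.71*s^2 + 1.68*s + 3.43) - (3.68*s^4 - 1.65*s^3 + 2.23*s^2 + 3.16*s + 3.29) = -3.68*s^4 + 0.87*s^3 + 0.48*s^2 - 1.48*s + 0.14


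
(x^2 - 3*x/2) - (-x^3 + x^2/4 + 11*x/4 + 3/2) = x^3 + 3*x^2/4 - 17*x/4 - 3/2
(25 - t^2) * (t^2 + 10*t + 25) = -t^4 - 10*t^3 + 250*t + 625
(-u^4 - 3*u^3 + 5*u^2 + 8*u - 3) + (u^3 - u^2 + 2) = -u^4 - 2*u^3 + 4*u^2 + 8*u - 1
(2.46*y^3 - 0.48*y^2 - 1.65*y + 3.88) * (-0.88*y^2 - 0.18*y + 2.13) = -2.1648*y^5 - 0.0204*y^4 + 6.7782*y^3 - 4.1398*y^2 - 4.2129*y + 8.2644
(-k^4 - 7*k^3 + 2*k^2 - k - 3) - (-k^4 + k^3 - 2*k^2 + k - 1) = -8*k^3 + 4*k^2 - 2*k - 2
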